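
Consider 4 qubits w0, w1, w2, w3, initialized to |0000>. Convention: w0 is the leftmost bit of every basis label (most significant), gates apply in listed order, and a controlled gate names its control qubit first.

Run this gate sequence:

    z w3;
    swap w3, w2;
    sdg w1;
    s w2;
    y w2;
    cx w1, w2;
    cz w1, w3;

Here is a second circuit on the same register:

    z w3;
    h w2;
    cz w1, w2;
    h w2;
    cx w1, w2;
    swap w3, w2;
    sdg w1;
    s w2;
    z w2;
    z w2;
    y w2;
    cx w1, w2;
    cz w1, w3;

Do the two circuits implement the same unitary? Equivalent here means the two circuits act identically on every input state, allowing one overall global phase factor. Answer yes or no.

Yes — the two circuits implement the same unitary up to a global phase.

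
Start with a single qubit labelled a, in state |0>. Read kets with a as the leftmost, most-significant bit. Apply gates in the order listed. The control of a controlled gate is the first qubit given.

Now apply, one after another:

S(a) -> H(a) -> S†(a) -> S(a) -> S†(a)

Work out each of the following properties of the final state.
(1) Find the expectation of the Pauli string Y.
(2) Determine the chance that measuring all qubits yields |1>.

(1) The expectation value of Y is -1.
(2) Outcome |1> occurs with probability 1/2.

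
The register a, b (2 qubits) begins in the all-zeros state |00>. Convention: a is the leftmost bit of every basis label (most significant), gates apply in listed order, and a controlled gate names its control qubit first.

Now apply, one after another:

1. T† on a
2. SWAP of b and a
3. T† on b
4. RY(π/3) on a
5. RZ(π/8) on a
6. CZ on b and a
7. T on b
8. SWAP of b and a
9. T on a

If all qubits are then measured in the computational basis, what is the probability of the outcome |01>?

A full measurement returns |01> with probability 1/4.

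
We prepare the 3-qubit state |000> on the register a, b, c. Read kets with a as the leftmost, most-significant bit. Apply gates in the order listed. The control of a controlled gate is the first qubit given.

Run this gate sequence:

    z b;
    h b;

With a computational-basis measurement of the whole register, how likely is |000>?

Outcome |000> occurs with probability 1/2.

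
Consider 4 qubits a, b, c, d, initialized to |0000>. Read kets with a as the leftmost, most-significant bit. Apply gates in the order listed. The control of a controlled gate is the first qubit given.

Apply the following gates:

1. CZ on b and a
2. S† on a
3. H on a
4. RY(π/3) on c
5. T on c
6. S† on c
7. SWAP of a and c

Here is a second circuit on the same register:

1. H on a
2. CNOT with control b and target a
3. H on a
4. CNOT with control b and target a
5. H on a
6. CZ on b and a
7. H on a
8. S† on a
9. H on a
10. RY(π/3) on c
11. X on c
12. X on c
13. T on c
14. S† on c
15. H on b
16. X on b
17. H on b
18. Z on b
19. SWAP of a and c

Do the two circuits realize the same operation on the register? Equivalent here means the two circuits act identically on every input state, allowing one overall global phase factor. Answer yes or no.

Yes: on every input state the two circuits agree up to one overall phase factor.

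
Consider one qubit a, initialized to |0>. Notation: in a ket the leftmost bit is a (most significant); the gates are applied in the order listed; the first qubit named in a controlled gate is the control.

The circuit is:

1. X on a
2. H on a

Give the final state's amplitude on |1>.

The amplitude on |1> is -sqrt(2)/2.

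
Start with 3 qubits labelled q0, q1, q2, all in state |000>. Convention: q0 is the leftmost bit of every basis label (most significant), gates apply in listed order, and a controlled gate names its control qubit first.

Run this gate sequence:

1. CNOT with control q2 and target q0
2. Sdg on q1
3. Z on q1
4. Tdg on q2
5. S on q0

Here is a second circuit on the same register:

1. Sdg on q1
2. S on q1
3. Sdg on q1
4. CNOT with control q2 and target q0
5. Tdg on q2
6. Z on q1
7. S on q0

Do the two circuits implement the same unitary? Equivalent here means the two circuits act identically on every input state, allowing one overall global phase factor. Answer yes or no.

Yes: on every input state the two circuits agree up to one overall phase factor.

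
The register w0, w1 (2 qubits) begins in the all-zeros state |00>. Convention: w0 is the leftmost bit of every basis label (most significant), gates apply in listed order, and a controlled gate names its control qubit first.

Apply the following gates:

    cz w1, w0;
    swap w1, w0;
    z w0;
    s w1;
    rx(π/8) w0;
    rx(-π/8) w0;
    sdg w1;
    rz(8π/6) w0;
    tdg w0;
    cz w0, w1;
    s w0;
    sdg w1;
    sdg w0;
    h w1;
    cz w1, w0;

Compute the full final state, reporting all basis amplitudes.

The resulting statevector has amplitude -sqrt(2)*exp(I*pi/3)/2 on |00>, -sqrt(2)*exp(I*pi/3)/2 on |01>, 0 on |10>, 0 on |11>. Key observation: the block from step 4 through step 7 cancels to the identity and can be dropped.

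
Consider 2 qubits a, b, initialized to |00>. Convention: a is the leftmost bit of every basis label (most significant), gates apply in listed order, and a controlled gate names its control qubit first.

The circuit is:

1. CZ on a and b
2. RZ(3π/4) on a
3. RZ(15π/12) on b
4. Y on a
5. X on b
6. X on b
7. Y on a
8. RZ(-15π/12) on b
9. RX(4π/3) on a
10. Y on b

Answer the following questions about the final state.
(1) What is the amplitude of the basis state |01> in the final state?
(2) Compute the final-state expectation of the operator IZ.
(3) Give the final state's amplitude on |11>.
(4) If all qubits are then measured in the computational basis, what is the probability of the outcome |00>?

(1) The final state's coefficient on |01> equals -exp(I*pi/8)/2. Key observation: gates 3-8 undo each other exactly, leaving only the rest of the circuit to track.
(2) The expectation value of IZ is -1.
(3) |11> carries amplitude -sqrt(3)*exp(5*I*pi/8)/2 in the final state.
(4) A full measurement returns |00> with probability 0.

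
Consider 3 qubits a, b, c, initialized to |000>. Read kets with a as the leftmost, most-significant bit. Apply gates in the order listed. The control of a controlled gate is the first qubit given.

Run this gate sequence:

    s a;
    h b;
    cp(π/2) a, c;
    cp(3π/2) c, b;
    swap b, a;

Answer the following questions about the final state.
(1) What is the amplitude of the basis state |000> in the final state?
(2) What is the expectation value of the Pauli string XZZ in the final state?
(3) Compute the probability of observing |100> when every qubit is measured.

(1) The final state's coefficient on |000> equals sqrt(2)/2.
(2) The expectation value of XZZ is 1.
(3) A full measurement returns |100> with probability 1/2.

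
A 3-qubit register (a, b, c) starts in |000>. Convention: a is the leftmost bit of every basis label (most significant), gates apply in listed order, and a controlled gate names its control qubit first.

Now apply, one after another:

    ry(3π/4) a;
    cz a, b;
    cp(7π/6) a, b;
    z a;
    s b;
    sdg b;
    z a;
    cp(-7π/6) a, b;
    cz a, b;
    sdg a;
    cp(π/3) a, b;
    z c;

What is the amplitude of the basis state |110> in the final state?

The final state's coefficient on |110> equals 0. Key observation: steps 2-9 multiply out to the identity, so the circuit reduces to the remaining gates.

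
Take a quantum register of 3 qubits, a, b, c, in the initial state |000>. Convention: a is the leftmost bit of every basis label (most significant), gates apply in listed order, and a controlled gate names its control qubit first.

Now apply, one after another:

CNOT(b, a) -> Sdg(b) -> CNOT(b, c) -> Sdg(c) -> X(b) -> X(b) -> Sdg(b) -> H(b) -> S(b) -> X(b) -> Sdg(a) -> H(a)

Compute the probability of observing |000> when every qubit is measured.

Outcome |000> occurs with probability 1/4. Key observation: the block from step 5 through step 6 cancels to the identity and can be dropped.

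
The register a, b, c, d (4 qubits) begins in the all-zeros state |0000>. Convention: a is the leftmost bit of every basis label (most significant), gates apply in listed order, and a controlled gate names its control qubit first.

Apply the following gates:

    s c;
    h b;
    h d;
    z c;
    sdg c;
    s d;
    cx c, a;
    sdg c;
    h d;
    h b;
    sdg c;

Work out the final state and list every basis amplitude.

The final amplitudes are 1/2 + I/2 on |0000>, 1/2 - I/2 on |0001>, and 0 on every other basis state.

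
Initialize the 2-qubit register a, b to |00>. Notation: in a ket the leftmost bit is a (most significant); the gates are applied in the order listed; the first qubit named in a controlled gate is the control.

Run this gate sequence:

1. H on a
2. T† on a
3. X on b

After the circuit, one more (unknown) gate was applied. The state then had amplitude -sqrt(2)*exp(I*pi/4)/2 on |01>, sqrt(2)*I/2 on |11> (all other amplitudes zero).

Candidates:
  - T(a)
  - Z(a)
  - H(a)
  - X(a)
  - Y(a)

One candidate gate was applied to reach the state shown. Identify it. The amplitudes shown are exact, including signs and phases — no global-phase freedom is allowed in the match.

It was Y(a) that produced the state shown.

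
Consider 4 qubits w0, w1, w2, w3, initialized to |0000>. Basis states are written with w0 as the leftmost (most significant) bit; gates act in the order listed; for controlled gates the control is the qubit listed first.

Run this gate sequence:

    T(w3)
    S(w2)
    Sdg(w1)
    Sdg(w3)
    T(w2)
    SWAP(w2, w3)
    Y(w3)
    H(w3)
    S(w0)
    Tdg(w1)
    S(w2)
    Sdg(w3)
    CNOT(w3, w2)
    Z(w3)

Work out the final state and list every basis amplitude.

The resulting statevector has amplitude sqrt(2)*I/2 on |0000>, sqrt(2)/2 on |0011>, and 0 on every other basis state.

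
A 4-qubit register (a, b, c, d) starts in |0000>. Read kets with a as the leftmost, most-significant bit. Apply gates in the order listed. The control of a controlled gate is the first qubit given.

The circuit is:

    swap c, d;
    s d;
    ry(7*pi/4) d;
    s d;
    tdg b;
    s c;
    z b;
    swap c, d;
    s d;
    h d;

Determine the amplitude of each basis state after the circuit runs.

The final amplitudes are -sqrt(2*sqrt(2) + 4)/4 on |0000>, -sqrt(2*sqrt(2) + 4)/4 on |0001>, I*sqrt(4 - 2*sqrt(2))/4 on |0010>, I*sqrt(4 - 2*sqrt(2))/4 on |0011>, and 0 on every other basis state.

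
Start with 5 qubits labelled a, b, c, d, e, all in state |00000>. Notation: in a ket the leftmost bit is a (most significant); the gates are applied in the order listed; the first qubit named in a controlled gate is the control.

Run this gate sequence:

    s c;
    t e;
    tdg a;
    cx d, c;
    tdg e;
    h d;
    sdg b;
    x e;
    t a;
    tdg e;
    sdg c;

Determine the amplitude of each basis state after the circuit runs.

The resulting statevector has amplitude -sqrt(2)*exp(3*I*pi/4)/2 on |00001>, -sqrt(2)*exp(3*I*pi/4)/2 on |00011>, and 0 on every other basis state.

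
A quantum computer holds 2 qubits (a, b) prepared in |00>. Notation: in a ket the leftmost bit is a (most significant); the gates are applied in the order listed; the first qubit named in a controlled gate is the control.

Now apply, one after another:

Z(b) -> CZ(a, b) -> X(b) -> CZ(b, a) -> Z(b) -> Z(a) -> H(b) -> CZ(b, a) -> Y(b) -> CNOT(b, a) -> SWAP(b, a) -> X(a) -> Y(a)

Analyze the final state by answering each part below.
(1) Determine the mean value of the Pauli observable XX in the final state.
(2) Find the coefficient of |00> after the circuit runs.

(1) The observable XX averages to -1.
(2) |00> carries amplitude -sqrt(2)/2 in the final state.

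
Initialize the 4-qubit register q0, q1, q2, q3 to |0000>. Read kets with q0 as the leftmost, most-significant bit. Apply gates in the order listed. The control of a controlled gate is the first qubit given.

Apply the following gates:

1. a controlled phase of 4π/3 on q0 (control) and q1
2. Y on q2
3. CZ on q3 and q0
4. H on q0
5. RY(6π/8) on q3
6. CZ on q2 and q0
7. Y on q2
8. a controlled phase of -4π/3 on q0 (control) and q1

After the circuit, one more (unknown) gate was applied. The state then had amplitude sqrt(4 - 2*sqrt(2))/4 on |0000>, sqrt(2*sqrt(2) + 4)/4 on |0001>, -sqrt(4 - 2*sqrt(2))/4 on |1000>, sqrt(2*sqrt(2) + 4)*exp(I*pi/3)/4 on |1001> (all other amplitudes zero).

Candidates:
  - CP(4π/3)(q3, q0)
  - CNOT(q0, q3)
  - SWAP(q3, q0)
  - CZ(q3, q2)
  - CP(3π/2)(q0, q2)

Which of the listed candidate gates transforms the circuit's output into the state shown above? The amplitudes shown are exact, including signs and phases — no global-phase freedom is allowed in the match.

The applied gate was CP(4π/3)(q3, q0).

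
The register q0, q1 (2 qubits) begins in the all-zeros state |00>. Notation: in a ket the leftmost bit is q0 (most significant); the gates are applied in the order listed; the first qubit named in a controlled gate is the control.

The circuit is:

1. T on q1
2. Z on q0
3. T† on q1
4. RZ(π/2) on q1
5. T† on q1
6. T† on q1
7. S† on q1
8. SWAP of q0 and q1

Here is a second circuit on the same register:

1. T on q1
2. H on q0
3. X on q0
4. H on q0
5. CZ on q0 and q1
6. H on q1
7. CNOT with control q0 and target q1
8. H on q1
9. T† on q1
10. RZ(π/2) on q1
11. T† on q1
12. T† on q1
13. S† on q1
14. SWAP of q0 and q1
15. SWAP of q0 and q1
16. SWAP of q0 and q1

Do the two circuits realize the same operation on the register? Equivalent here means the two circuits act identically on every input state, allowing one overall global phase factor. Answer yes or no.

Yes, they are equivalent — the unitaries differ by at most a global phase.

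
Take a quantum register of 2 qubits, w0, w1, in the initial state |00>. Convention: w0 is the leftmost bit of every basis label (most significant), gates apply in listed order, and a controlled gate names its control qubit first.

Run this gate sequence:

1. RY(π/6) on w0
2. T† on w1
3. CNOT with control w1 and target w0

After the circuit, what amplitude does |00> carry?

|00> carries amplitude sqrt(2)/4 + sqrt(6)/4 in the final state.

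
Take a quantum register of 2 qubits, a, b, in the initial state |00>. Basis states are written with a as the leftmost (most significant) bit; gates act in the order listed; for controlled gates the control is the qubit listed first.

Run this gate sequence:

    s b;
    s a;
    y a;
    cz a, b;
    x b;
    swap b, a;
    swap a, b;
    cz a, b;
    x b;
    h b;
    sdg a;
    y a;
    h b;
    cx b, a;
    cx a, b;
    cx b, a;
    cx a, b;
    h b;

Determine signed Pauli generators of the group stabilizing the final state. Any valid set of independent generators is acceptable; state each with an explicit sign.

The stabilizer group can be generated by +IX, +ZI, among other valid generating sets.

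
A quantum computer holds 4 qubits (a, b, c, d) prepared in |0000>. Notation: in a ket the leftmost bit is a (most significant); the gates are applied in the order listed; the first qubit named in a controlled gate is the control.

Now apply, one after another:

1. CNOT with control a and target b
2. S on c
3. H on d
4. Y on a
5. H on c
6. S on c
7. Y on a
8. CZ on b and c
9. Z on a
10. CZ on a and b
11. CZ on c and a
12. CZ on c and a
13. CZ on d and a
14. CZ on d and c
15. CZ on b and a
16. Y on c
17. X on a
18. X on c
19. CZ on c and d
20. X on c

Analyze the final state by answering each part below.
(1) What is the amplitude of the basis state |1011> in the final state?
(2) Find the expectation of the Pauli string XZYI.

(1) The amplitude on |1011> is I/2. Key observation: gates 11-12 undo each other exactly, leaving only the rest of the circuit to track.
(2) The expectation value of XZYI is 0.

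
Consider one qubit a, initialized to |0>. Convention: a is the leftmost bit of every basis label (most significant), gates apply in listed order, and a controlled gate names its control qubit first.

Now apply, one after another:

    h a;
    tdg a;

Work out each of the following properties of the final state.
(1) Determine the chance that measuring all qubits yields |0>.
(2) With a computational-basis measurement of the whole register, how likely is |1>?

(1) Outcome |0> occurs with probability 1/2.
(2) The probability of measuring |1> is 1/2.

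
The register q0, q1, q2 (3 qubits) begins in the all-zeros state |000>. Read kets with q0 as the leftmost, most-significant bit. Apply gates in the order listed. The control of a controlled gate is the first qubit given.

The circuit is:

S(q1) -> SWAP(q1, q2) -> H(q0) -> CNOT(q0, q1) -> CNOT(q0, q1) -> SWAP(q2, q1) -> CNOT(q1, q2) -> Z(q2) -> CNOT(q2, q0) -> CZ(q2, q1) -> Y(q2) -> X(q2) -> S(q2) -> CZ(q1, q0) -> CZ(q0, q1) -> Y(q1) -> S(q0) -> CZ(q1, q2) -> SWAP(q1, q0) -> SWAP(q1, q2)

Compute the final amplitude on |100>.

|100> carries amplitude -sqrt(2)/2 in the final state.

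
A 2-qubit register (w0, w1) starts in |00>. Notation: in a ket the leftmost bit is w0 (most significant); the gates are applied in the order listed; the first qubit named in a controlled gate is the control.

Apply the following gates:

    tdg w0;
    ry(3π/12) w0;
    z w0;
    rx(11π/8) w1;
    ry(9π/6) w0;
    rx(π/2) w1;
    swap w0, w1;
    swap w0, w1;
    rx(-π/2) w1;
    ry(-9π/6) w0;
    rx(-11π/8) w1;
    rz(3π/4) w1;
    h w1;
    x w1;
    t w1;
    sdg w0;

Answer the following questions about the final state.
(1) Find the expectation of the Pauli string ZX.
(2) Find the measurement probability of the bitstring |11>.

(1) The expectation value of ZX is 1/2. Key observation: the block from step 4 through step 11 cancels to the identity and can be dropped.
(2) Outcome |11> occurs with probability 1/4 - sqrt(2)/8.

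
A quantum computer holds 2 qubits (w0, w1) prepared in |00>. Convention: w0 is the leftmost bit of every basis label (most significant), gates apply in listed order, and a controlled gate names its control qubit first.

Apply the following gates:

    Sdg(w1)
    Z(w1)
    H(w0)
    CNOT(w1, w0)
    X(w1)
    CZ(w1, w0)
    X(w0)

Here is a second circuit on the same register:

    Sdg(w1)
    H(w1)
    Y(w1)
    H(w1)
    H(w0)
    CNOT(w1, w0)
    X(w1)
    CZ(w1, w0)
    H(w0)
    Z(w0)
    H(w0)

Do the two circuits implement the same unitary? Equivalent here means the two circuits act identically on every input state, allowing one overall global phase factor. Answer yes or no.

No — the two circuits implement different unitaries, even allowing a global phase.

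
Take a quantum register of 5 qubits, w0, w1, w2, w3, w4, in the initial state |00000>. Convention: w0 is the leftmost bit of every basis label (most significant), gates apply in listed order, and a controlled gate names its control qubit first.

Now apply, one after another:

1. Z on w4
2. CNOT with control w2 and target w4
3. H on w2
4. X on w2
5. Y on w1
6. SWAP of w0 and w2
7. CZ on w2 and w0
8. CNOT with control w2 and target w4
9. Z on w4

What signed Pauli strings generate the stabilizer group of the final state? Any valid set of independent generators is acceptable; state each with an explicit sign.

One valid set of independent stabilizer generators is +XIIII, -IZIII, +IIZII, +IIIZI, +IIIIZ (any independent generating set of the same group is equally correct).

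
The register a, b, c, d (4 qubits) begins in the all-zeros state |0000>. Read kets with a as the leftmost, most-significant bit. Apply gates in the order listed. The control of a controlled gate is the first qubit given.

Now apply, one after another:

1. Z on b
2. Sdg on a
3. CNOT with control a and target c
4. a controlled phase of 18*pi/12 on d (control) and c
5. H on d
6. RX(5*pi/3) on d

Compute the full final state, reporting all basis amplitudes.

The resulting statevector has amplitude -sqrt(6)/4 - sqrt(2)*I/4 on |0000>, -sqrt(6)/4 - sqrt(2)*I/4 on |0001>, and 0 on every other basis state.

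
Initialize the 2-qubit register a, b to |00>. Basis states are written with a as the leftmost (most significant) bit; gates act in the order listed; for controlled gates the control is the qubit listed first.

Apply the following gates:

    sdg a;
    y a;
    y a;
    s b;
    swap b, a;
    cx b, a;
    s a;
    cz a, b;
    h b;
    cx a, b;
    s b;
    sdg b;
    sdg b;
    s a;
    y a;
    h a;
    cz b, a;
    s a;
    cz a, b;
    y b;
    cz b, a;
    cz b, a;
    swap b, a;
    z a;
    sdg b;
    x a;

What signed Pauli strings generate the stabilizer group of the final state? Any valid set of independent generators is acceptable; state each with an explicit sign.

The final state is stabilized by the group generated by -YI, -IX; other independent generating sets are equally valid.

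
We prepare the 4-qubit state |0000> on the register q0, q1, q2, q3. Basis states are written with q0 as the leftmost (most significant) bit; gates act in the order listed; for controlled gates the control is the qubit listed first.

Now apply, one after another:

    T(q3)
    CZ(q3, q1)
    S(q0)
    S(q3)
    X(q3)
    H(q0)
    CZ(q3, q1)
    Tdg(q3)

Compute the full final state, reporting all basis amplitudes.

The resulting statevector has amplitude -sqrt(2)*exp(3*I*pi/4)/2 on |0001>, -sqrt(2)*exp(3*I*pi/4)/2 on |1001>, and 0 on every other basis state.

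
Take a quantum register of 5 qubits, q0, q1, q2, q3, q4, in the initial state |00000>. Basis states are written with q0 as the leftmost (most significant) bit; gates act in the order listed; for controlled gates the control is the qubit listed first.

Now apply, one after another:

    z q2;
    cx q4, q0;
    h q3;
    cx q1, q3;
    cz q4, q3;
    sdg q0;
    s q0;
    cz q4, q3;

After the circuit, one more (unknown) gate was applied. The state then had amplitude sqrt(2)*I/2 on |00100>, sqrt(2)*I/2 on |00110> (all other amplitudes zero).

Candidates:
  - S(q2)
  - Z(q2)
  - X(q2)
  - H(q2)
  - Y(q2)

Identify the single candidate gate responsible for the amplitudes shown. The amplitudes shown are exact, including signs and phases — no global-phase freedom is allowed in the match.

It was Y(q2) that produced the state shown. Key observation: gates 5-8 undo each other exactly, leaving only the rest of the circuit to track.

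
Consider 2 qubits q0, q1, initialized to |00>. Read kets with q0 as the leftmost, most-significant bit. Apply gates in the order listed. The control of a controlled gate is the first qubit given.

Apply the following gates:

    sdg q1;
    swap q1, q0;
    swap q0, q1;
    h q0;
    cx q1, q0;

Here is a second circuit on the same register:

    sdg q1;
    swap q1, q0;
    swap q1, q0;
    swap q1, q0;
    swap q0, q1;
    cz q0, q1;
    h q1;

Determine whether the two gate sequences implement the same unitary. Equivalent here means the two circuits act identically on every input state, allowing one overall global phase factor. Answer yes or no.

No — the two circuits implement different unitaries, even allowing a global phase.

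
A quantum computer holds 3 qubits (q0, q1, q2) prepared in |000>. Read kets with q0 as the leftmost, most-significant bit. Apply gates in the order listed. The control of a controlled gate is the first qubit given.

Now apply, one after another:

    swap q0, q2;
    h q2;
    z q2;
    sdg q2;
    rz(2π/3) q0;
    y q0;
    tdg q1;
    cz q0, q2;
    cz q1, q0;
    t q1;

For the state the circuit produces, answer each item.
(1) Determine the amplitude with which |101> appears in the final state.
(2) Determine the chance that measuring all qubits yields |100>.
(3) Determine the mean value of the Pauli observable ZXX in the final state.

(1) The amplitude on |101> is -sqrt(2)*exp(2*I*pi/3)/2.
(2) A full measurement returns |100> with probability 1/2.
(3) In the final state, ZXX has expectation 0.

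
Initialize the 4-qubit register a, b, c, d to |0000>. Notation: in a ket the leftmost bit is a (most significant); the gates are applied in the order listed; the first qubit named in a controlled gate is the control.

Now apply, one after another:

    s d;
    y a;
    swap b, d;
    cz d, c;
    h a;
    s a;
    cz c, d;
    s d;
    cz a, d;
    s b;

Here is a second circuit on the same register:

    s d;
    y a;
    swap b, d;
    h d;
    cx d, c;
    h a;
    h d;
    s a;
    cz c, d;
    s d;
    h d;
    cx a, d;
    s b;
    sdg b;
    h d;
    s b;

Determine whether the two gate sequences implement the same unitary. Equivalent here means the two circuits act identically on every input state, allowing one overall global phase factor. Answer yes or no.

No — the two circuits implement different unitaries, even allowing a global phase.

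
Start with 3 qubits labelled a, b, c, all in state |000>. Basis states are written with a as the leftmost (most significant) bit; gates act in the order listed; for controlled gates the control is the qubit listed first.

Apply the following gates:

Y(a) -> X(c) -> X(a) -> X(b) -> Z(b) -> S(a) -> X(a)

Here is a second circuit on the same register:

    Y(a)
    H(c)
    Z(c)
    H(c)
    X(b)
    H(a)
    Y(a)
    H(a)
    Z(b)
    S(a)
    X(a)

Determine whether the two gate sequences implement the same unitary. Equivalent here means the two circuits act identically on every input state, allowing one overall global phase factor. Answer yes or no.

No — the two circuits implement different unitaries, even allowing a global phase.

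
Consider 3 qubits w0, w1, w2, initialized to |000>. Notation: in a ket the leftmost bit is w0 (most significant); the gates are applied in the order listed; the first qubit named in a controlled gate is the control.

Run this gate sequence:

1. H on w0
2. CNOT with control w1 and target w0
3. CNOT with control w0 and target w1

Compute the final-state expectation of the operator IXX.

The observable IXX averages to 0.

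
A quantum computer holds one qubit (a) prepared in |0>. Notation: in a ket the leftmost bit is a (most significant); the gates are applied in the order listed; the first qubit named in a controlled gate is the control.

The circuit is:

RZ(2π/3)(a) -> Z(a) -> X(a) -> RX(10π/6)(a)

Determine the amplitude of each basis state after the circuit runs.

After the circuit, the state carries amplitude -exp(I*pi/6)/2 on |0>, sqrt(3)*exp(2*I*pi/3)/2 on |1>.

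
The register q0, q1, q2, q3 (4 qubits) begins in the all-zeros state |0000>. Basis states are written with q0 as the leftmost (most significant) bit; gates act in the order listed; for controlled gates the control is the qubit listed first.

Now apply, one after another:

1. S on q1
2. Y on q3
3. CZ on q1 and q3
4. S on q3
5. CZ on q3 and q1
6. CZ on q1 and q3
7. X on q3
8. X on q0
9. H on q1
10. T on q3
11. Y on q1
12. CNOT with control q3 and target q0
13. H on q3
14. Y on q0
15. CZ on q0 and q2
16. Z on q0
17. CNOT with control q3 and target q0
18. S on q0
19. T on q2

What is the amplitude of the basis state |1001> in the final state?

The final state's coefficient on |1001> equals I/2.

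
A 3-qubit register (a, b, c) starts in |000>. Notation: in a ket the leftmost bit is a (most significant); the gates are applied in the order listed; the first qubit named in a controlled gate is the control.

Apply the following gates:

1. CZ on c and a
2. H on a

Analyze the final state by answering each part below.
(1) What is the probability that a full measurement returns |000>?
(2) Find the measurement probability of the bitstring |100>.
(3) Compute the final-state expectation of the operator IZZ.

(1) A full measurement returns |000> with probability 1/2.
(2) Outcome |100> occurs with probability 1/2.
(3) In the final state, IZZ has expectation 1.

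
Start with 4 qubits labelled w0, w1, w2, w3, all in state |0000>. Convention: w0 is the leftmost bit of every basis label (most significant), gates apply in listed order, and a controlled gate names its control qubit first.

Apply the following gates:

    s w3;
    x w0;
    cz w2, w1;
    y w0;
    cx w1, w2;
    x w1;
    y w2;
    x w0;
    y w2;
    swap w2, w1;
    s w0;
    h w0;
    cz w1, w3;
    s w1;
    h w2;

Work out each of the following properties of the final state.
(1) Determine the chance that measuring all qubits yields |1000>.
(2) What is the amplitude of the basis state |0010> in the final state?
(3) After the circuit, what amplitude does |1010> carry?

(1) The probability of measuring |1000> is 1/4.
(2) The final state's coefficient on |0010> equals -1/2.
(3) |1010> carries amplitude 1/2 in the final state.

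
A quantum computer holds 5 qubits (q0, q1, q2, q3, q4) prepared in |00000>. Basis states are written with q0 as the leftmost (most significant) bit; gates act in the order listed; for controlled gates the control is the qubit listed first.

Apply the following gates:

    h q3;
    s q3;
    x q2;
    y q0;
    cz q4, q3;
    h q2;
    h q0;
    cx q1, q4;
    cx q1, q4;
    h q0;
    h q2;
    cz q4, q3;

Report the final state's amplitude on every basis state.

The resulting statevector has amplitude sqrt(2)*I/2 on |10100>, -sqrt(2)/2 on |10110>, and 0 on every other basis state. Key observation: gates 5-12 undo each other exactly, leaving only the rest of the circuit to track.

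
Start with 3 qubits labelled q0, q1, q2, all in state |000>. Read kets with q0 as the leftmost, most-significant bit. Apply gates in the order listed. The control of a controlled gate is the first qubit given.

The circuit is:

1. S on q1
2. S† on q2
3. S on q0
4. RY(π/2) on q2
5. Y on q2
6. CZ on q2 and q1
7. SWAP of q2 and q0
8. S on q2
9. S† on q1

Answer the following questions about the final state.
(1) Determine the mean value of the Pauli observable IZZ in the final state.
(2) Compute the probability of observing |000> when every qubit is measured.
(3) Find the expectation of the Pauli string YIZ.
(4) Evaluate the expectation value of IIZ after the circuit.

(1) In the final state, IZZ has expectation 1.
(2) A full measurement returns |000> with probability 1/2.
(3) In the final state, YIZ has expectation 0.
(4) In the final state, IIZ has expectation 1.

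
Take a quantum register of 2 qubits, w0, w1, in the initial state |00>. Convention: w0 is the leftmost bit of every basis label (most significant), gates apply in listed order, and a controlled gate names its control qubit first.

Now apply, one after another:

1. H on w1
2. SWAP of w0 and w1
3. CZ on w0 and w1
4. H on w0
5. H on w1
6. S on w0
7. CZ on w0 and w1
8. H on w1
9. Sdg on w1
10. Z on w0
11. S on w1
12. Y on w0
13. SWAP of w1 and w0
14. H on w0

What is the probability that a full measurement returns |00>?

Outcome |00> occurs with probability 0.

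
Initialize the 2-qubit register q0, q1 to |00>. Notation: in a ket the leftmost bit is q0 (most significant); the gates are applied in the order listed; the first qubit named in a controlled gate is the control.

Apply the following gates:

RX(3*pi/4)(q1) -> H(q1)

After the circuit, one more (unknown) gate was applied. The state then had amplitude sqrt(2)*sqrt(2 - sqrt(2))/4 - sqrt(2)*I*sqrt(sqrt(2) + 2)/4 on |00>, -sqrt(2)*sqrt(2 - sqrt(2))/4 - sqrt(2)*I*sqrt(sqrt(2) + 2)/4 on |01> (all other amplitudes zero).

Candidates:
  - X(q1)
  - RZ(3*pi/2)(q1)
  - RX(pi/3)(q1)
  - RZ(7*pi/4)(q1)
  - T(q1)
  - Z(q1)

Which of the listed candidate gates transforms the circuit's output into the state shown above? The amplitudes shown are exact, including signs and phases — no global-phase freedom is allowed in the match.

The unique candidate consistent with the amplitudes is Z(q1).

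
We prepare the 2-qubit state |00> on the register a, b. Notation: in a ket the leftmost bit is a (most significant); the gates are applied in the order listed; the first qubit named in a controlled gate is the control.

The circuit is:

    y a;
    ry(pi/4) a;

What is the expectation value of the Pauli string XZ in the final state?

The observable XZ averages to -sqrt(2)/2.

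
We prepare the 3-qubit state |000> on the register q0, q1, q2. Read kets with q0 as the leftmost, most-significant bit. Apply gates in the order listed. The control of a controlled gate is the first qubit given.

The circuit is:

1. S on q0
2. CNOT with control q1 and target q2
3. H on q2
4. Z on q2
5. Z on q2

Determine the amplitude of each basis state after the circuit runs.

After the circuit, the state carries amplitude sqrt(2)/2 on |000>, sqrt(2)/2 on |001>, and 0 on every other basis state.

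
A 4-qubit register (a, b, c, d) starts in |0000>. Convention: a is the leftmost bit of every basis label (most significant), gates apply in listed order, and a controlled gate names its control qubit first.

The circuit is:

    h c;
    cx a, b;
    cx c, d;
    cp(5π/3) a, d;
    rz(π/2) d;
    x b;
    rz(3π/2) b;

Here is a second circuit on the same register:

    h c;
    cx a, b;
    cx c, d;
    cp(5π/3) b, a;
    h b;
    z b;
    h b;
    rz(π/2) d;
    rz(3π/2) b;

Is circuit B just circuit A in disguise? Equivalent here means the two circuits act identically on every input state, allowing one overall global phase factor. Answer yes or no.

No — the two circuits implement different unitaries, even allowing a global phase.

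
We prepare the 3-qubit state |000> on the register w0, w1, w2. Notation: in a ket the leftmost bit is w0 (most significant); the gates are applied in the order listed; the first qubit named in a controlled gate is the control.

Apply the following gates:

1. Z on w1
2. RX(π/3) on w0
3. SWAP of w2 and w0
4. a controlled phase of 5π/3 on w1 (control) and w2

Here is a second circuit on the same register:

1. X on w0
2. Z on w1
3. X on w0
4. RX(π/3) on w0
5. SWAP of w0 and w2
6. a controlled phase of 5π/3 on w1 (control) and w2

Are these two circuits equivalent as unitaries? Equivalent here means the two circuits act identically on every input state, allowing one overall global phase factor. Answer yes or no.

Yes: on every input state the two circuits agree up to one overall phase factor.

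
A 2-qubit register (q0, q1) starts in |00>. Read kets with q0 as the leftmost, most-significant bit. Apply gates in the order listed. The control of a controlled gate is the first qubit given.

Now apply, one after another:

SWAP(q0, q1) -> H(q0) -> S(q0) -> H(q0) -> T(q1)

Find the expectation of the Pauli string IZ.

In the final state, IZ has expectation 1.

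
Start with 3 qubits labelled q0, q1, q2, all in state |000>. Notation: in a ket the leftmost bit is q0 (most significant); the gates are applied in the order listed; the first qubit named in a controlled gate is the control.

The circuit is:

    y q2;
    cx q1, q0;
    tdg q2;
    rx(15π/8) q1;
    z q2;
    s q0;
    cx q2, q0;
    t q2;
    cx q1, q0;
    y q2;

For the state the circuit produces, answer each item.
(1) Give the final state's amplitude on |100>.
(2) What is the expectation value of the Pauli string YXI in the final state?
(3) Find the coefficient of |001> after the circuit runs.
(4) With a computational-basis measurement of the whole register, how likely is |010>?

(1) The final state's coefficient on |100> equals cos(pi/16).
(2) The expectation value of YXI is -sqrt(2 - sqrt(2))/2.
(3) |001> carries amplitude 0 in the final state.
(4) A full measurement returns |010> with probability sin(pi/16)**2.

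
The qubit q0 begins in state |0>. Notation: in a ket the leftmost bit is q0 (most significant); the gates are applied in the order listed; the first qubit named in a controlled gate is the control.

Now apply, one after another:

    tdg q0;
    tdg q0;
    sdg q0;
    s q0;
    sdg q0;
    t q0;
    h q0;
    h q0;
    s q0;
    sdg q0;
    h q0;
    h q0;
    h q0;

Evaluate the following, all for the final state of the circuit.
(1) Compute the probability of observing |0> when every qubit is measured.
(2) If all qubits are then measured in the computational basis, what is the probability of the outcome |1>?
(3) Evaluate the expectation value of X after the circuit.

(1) A full measurement returns |0> with probability 1/2. Key observation: steps 7-12 multiply out to the identity, so the circuit reduces to the remaining gates.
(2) Outcome |1> occurs with probability 1/2.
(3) The observable X averages to 1.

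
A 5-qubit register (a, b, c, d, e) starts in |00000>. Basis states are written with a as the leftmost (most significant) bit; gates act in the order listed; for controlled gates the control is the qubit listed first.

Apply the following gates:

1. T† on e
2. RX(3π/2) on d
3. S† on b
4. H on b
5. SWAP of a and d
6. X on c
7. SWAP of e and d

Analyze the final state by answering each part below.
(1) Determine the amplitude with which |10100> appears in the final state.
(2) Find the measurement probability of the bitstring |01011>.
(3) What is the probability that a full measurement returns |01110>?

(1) The final state's coefficient on |10100> equals -I/2.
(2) A full measurement returns |01011> with probability 0.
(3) Outcome |01110> occurs with probability 0.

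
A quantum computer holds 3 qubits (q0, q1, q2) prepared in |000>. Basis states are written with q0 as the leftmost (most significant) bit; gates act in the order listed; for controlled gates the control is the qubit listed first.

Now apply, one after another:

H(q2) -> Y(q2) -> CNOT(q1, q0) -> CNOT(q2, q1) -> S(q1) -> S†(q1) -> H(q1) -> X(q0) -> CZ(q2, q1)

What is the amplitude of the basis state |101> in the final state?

|101> carries amplitude I/2 in the final state. Key observation: gates 5-6 undo each other exactly, leaving only the rest of the circuit to track.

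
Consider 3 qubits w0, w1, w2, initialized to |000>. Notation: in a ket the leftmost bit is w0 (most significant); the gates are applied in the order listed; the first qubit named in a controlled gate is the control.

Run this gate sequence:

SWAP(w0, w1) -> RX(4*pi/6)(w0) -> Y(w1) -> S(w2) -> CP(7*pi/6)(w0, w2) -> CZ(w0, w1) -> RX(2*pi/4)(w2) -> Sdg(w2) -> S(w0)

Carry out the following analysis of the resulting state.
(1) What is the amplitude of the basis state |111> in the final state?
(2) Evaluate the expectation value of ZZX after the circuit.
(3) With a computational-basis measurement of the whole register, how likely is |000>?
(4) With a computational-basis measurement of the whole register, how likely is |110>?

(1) |111> carries amplitude sqrt(6)*I/4 in the final state.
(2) In the final state, ZZX has expectation -1/2.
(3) The probability of measuring |000> is 0.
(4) Outcome |110> occurs with probability 3/8.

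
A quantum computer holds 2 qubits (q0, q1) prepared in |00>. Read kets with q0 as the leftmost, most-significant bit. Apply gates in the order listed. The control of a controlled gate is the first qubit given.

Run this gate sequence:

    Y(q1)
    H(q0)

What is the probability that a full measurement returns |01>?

Outcome |01> occurs with probability 1/2.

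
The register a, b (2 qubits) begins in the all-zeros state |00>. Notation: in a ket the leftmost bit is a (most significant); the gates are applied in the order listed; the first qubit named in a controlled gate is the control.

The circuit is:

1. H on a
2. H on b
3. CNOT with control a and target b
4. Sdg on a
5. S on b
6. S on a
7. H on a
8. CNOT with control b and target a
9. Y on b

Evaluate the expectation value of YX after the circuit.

The expectation value of YX is -1.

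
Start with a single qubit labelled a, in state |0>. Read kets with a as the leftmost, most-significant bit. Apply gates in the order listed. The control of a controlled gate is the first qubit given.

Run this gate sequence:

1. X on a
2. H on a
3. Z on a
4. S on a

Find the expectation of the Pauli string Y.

The expectation value of Y is 1.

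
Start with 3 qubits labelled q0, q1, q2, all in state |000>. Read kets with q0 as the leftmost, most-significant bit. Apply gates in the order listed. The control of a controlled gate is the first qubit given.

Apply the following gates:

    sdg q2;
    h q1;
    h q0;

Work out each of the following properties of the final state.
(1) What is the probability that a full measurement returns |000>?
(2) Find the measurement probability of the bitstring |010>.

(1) Outcome |000> occurs with probability 1/4.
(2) Outcome |010> occurs with probability 1/4.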